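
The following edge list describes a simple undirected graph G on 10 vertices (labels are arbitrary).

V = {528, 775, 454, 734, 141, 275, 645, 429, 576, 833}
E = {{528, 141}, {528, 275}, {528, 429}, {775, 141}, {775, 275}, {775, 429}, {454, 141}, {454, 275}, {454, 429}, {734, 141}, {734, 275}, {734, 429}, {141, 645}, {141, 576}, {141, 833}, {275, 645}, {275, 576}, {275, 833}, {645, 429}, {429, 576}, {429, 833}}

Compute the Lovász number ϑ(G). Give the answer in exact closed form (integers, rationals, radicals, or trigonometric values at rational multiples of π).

N(141) = {528, 775, 454, 734, 645, 576, 833}, |N(141)| = 7.
Vertex 528 has 3 neighbors: 141, 275, 429.
deg(429) = 7; N(429) = {528, 775, 454, 734, 645, 576, 833}.
N(576) = {141, 275, 429}, |N(576)| = 3.
K_{7,3} (perfect); ϑ(G) = α(G) = max{7,3} = 7.
ϑ(G) ≈ 7.000000000.
Lovász sandwich 7 ≤ 7 ≤ 7: collapsed.

7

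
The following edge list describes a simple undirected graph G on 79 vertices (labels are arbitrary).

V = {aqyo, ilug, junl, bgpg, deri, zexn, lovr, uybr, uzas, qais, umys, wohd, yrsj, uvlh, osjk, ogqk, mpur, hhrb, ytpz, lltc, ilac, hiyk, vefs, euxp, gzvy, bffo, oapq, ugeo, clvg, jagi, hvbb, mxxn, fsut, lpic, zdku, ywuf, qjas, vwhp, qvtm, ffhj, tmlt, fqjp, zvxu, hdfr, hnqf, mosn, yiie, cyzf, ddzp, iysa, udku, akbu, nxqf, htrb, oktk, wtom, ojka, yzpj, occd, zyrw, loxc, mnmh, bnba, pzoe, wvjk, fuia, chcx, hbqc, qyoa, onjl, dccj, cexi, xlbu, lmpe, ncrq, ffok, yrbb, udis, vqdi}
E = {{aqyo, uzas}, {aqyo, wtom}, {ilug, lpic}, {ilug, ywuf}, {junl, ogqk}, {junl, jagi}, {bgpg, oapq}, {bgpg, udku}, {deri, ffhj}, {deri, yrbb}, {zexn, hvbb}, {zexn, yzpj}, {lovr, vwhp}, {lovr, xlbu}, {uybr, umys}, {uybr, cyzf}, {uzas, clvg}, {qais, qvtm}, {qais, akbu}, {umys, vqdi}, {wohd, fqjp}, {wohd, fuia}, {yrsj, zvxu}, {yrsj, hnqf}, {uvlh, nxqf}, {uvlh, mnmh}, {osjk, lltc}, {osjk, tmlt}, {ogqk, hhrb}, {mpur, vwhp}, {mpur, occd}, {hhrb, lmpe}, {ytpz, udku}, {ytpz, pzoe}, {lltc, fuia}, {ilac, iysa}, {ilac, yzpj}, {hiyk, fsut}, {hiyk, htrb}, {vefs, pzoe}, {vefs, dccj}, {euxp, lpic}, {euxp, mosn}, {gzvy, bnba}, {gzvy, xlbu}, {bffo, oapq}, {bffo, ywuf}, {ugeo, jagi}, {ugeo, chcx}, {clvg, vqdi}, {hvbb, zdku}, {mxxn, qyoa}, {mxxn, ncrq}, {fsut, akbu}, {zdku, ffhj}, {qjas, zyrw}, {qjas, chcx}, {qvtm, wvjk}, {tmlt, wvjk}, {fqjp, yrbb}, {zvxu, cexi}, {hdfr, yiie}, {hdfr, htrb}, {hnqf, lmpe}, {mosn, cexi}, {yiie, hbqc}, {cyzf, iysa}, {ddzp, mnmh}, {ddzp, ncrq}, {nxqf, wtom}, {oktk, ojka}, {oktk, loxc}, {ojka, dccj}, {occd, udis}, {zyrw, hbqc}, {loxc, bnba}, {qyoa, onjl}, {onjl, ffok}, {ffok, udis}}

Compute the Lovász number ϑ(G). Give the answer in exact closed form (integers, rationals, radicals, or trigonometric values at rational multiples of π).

79*cos(pi/79)/(cos(pi/79) + 1)

N(uvlh) = {nxqf, mnmh}, |N(uvlh)| = 2.
Vertex qyoa has 2 neighbors: mxxn, onjl.
N(vefs) = {pzoe, dccj}, |N(vefs)| = 2.
Vertex cexi has 2 neighbors: zvxu, mosn.
2-regular, N=79; this is C_{79}, the 79-cycle.
The 40 distinct eigenvalues: [2.0, 1.99368, 1.97475, 1.94334, 1.89964, 1.84393, 1.77657, 1.69797, 1.60863, 1.50913, 1.40008, 1.28219, 1.15618, 1.02287, 0.88309, 0.73773, 0.5877, 0.43396, 0.27747, 0.11923, -0.03976, -0.19851, -0.356, -0.51123, -0.66324, -0.81105, -0.95374, -1.09039, -1.22015, -1.3422, -1.45576, -1.56011, -1.65461, -1.73864, -1.81168, -1.87327, -1.92301, -1.96059, -1.98578, -1.99842].
ϑ = −N·λ_min/(λ_max−λ_min) = −79·(-2*cos(pi/79))/(2−(-2*cos(pi/79))) = 79*cos(pi/79)/(cos(pi/79) + 1).
≈ 39.4843794 (to 7 d.p.).
Sandwich: α(G)=39 ≤ ϑ(G)=79*cos(pi/79)/(cos(pi/79) + 1) ≤ χ(Ḡ)=40 (both strict).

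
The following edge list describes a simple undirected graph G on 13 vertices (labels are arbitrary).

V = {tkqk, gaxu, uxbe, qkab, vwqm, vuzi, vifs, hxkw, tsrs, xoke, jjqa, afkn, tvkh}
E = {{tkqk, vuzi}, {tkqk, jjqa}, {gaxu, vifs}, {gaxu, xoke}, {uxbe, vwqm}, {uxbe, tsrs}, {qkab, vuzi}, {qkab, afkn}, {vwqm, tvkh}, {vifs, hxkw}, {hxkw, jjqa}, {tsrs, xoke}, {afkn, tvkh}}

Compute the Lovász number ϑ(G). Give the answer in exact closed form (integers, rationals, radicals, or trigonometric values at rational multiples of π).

13*cos(pi/13)/(cos(pi/13) + 1)

deg(vifs) = 2; N(vifs) = {gaxu, hxkw}.
deg(jjqa) = 2; N(jjqa) = {tkqk, hxkw}.
deg(vwqm) = 2; N(vwqm) = {uxbe, tvkh}.
Vertex uxbe has 2 neighbors: vwqm, tsrs.
Regular of degree 2 on 13 vertices: this is C_{13}, the 13-cycle.
spec(A) ≈ [2.0, 1.770912, 1.136129, 0.241073, -0.70921, -1.497021, -1.941884] (distinct, 6 d.p.).
Lovász (edge-transitive): ϑ = −13·(-2*cos(pi/13))/((2)−(-2*cos(pi/13))) = 13*cos(pi/13)/(cos(pi/13) + 1).
Numerically 6.404168563.
α=6, χ(Ḡ)=7; ϑ=13*cos(pi/13)/(cos(pi/13) + 1) lies between (both strict).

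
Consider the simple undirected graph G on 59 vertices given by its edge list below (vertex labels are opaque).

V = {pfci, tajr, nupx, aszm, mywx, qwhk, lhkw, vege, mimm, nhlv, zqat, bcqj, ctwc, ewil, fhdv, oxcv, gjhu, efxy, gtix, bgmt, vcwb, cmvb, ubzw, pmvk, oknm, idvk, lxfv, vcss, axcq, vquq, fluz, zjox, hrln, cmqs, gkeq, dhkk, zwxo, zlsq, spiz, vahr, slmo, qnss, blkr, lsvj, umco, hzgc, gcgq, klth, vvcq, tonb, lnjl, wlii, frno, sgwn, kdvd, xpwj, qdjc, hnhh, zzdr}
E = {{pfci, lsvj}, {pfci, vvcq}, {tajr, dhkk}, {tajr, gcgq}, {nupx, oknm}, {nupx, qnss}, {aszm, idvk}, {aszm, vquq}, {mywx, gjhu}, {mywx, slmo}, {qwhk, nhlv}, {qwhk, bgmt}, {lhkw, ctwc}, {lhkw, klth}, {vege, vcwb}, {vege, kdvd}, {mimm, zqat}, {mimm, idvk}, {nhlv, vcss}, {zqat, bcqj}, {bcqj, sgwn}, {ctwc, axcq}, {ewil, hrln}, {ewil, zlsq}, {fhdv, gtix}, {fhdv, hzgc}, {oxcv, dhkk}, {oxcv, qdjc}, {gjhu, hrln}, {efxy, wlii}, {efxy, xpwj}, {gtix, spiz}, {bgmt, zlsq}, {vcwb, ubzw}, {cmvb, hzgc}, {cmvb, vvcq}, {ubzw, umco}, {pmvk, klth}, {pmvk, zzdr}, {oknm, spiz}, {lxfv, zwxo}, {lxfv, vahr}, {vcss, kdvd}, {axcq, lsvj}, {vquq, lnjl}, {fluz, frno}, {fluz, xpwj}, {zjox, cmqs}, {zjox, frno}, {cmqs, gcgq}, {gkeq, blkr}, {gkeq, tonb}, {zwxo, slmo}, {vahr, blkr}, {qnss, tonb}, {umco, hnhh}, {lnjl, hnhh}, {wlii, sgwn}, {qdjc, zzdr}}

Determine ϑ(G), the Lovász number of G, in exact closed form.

59*cos(pi/59)/(cos(pi/59) + 1)

deg(blkr) = 2; N(blkr) = {gkeq, vahr}.
deg(mimm) = 2; N(mimm) = {zqat, idvk}.
deg(hzgc) = 2; N(hzgc) = {fhdv, cmvb}.
N(vcss) = {nhlv, kdvd}, |N(vcss)| = 2.
Every vertex has degree 2 (N=59); the odd cycle C_{59}.
Distinct eigenvalues (to 3 d.p.): [2.0, 1.989, 1.955, 1.899, 1.821, 1.723, 1.605, 1.47, 1.317, 1.15, 0.969, 0.778, 0.577, 0.371, 0.16, -0.053, -0.265, -0.475, -0.678, -0.875, -1.061, -1.235, -1.395, -1.54, -1.667, -1.775, -1.863, -1.93, -1.975, -1.997].
λ_max=2, λ_min=-2*cos(pi/59); ϑ = −59·λ_min/(λ_max−λ_min) = 59*cos(pi/59)/(cos(pi/59) + 1).
= 29.47907994… (decimal).
α=29, χ(Ḡ)=30; ϑ=59*cos(pi/59)/(cos(pi/59) + 1) lies between (both strict).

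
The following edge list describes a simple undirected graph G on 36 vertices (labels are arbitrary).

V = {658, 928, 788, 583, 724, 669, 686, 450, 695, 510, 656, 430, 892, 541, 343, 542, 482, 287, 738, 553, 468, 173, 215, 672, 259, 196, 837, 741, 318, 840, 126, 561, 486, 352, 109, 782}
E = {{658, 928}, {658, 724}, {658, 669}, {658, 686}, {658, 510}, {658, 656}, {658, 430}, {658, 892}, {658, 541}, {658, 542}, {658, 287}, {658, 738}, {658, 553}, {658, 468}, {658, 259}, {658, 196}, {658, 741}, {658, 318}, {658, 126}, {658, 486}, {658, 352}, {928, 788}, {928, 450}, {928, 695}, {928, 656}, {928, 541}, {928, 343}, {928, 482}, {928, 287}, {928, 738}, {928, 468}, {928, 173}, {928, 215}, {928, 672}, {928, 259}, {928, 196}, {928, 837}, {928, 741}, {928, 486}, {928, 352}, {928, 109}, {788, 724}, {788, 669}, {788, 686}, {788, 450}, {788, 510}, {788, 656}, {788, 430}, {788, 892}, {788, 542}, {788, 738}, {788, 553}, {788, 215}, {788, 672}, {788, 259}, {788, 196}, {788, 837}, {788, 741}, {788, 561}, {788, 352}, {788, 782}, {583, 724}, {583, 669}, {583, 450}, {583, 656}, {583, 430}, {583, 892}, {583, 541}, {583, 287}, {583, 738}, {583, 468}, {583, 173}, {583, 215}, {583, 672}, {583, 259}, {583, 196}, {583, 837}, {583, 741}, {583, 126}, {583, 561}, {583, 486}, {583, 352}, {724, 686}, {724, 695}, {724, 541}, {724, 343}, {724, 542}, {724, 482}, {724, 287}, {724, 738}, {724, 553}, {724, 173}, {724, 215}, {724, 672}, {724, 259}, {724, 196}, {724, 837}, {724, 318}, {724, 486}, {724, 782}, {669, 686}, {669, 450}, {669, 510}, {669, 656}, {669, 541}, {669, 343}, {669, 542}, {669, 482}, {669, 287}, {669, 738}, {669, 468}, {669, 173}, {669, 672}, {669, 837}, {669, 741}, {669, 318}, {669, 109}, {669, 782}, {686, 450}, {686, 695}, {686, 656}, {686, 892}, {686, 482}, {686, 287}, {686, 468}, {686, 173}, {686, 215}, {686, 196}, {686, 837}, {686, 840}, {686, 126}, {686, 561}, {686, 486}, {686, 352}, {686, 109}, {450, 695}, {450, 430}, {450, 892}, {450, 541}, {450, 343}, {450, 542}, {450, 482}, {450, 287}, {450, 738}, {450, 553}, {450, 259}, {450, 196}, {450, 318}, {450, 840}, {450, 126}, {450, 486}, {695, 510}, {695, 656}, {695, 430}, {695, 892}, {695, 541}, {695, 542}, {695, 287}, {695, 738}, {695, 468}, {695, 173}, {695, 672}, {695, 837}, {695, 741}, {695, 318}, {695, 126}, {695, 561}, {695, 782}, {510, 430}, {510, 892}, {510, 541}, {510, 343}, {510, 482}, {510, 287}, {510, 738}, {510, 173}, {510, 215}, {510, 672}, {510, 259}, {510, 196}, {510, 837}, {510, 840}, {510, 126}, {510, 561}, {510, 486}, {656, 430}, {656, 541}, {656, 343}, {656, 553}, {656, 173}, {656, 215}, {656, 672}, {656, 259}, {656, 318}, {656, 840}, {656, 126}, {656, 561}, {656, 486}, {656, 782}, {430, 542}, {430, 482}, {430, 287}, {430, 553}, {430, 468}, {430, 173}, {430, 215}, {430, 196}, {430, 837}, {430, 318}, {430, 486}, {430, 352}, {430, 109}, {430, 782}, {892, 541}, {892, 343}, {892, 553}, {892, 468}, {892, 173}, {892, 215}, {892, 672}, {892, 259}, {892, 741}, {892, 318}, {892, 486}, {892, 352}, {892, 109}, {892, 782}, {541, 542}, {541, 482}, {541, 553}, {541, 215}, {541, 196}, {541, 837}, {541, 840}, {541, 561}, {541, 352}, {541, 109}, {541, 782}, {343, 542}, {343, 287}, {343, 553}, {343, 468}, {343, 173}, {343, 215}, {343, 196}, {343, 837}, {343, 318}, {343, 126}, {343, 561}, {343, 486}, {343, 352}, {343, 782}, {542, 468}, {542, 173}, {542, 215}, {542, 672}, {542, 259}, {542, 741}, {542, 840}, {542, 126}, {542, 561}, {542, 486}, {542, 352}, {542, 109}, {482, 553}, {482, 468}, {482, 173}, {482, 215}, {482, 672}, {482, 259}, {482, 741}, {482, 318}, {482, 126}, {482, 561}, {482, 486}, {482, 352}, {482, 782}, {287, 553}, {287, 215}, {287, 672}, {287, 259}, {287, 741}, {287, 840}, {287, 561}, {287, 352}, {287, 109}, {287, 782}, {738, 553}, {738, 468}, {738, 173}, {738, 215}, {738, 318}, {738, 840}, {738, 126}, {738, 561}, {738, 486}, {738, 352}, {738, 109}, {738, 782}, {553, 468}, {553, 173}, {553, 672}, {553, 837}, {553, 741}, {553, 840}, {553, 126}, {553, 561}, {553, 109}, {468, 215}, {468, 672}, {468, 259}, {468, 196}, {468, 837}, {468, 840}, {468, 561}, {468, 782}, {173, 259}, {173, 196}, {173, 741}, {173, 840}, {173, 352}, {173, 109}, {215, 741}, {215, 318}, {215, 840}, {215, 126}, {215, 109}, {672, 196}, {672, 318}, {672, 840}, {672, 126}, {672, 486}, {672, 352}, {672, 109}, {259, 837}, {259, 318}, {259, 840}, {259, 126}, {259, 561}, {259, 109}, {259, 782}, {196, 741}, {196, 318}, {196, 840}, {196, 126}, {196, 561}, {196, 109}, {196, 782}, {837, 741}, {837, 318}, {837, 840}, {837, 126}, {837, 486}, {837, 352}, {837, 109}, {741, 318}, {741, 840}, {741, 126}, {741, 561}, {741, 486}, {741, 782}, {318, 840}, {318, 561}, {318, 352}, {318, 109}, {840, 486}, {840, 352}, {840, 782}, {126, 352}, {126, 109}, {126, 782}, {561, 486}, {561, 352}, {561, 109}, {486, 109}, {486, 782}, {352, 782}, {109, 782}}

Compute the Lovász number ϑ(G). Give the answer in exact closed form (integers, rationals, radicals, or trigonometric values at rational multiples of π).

N(724) = {658, 788, 583, 686, 695, 541, 343, 542, 482, 287, 738, 553, 173, 215, 672, 259, 196, 837, 318, 486, 782}, |N(724)| = 21.
deg(892) = 21; N(892) = {658, 788, 583, 686, 450, 695, 510, 541, 343, 553, 468, 173, 215, 672, 259, 741, 318, 486, 352, 109, 782}.
Vertex 450 has 21 neighbors: 928, 788, 583, 669, 686, 695, 430, 892, 541, 343, 542, 482, 287, 738, 553, 259, 196, 318, 840, 126, 486.
N(672) = {928, 788, 583, 724, 669, 695, 510, 656, 892, 542, 482, 287, 553, 468, 196, 318, 840, 126, 486, 352, 109}, |N(672)| = 21.
Every vertex has degree 21 (N=36); Kneser-type, 2-subsets of [9].
Distinct eigenvalues (to 3 d.p.): [21.0, 1.0, -6.0].
Lovász (edge-transitive): ϑ = −36·(-6)/((21)−(-6)) = 8.
≈ 8.000000000 (to 9 d.p.).

8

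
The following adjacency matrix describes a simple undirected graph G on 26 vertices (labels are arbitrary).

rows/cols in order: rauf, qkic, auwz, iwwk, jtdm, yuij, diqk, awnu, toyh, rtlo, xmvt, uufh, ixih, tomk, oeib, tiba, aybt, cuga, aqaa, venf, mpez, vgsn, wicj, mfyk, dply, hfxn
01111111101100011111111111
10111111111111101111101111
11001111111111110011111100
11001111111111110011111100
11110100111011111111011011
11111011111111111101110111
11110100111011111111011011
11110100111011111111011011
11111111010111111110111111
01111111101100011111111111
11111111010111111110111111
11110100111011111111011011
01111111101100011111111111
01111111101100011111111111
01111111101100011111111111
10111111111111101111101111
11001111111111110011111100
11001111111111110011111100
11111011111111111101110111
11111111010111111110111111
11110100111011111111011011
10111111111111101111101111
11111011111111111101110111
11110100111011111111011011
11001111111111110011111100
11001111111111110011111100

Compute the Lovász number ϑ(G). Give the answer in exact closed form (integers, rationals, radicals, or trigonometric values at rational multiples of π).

deg(aybt) = 20; N(aybt) = {rauf, qkic, jtdm, yuij, diqk, awnu, toyh, rtlo, xmvt, uufh, ixih, tomk, oeib, tiba, aqaa, venf, mpez, vgsn, wicj, mfyk}.
N(dply) = {rauf, qkic, jtdm, yuij, diqk, awnu, toyh, rtlo, xmvt, uufh, ixih, tomk, oeib, tiba, aqaa, venf, mpez, vgsn, wicj, mfyk}, |N(dply)| = 20.
N(tomk) = {qkic, auwz, iwwk, jtdm, yuij, diqk, awnu, toyh, xmvt, uufh, tiba, aybt, cuga, aqaa, venf, mpez, vgsn, wicj, mfyk, dply, hfxn}, |N(tomk)| = 21.
Vertex auwz has 20 neighbors: rauf, qkic, jtdm, yuij, diqk, awnu, toyh, rtlo, xmvt, uufh, ixih, tomk, oeib, tiba, aqaa, venf, mpez, vgsn, wicj, mfyk.
Complete 6-partite, parts [6, 6, 5, 3, 3, 3]: perfect, ϑ = α = 6.
ϑ(G) ≈ 6.0000000.
Check 6 ≤ 6 ≤ 6: collapsed.

6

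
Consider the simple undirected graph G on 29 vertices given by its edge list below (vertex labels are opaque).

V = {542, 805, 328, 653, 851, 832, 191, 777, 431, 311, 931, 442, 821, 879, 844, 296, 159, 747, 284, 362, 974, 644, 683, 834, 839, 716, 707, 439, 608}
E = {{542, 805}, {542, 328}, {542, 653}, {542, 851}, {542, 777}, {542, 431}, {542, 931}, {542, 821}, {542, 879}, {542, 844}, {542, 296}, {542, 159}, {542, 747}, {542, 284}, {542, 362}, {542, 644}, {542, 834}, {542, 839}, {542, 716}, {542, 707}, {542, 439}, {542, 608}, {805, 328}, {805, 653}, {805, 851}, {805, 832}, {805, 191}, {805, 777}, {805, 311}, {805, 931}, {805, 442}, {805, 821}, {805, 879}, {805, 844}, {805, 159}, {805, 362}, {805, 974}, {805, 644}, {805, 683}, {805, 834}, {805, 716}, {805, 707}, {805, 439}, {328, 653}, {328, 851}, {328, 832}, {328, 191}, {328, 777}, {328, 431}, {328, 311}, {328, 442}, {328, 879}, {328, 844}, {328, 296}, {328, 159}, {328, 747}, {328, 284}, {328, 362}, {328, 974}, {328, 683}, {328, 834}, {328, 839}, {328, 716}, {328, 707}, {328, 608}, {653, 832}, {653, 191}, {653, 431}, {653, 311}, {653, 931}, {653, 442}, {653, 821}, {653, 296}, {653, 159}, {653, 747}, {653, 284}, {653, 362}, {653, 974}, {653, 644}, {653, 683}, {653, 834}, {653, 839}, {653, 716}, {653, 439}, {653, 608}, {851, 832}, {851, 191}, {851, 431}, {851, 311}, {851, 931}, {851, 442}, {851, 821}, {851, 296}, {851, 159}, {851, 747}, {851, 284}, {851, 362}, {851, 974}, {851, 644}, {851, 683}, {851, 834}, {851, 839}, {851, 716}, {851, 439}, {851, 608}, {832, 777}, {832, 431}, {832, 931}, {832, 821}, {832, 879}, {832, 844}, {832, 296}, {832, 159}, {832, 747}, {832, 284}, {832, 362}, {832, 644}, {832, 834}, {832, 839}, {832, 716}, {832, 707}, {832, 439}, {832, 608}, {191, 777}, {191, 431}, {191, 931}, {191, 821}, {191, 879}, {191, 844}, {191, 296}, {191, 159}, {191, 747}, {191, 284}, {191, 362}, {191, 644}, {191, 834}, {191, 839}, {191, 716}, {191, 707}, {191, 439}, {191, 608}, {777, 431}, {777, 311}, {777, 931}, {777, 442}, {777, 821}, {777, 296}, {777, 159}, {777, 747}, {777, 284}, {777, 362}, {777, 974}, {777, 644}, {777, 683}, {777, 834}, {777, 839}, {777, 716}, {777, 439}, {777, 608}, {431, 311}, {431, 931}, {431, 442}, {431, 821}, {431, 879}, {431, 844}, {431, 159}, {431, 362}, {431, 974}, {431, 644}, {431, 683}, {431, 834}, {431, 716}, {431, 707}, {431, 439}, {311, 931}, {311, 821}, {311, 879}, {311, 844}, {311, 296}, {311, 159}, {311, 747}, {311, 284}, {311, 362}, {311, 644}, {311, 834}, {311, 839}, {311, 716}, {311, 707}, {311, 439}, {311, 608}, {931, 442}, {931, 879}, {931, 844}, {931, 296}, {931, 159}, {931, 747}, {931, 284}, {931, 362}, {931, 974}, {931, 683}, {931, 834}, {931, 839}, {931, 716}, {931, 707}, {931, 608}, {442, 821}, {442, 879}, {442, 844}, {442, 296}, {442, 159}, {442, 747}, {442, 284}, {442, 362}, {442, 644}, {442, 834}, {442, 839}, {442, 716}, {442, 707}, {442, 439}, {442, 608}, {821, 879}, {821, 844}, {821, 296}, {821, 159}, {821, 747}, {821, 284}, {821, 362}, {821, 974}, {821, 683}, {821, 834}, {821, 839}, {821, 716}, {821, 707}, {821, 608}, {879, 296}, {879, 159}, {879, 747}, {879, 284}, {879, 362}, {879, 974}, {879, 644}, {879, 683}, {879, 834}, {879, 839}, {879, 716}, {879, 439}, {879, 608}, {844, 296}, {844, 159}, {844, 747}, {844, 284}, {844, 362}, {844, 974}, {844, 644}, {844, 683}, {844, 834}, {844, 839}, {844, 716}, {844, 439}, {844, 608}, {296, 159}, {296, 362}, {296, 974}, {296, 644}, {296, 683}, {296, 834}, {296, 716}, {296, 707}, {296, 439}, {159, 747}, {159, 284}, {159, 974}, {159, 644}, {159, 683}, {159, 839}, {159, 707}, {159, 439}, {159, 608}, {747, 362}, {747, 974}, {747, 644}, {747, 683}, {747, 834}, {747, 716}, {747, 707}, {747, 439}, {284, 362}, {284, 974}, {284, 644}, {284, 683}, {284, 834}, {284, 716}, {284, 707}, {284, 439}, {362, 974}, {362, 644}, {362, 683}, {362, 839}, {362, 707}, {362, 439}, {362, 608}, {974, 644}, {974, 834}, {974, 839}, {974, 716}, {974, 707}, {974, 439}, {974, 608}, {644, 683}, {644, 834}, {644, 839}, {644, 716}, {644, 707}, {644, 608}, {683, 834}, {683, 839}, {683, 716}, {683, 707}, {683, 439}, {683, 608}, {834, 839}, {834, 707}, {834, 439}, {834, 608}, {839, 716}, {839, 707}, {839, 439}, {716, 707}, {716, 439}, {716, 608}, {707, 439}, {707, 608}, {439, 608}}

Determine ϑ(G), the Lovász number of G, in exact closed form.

7

deg(707) = 23; N(707) = {542, 805, 328, 832, 191, 431, 311, 931, 442, 821, 296, 159, 747, 284, 362, 974, 644, 683, 834, 839, 716, 439, 608}.
Vertex 931 has 24 neighbors: 542, 805, 653, 851, 832, 191, 777, 431, 311, 442, 879, 844, 296, 159, 747, 284, 362, 974, 683, 834, 839, 716, 707, 608.
deg(159) = 25; N(159) = {542, 805, 328, 653, 851, 832, 191, 777, 431, 311, 931, 442, 821, 879, 844, 296, 747, 284, 974, 644, 683, 839, 707, 439, 608}.
deg(747) = 22; N(747) = {542, 328, 653, 851, 832, 191, 777, 311, 931, 442, 821, 879, 844, 159, 362, 974, 644, 683, 834, 716, 707, 439}.
Complete multipartite on [7, 7, 6, 5, 4]: sandwich collapses at ϑ=7.
Numerically 7.0000000.
Lovász sandwich 7 ≤ 7 ≤ 7: collapsed.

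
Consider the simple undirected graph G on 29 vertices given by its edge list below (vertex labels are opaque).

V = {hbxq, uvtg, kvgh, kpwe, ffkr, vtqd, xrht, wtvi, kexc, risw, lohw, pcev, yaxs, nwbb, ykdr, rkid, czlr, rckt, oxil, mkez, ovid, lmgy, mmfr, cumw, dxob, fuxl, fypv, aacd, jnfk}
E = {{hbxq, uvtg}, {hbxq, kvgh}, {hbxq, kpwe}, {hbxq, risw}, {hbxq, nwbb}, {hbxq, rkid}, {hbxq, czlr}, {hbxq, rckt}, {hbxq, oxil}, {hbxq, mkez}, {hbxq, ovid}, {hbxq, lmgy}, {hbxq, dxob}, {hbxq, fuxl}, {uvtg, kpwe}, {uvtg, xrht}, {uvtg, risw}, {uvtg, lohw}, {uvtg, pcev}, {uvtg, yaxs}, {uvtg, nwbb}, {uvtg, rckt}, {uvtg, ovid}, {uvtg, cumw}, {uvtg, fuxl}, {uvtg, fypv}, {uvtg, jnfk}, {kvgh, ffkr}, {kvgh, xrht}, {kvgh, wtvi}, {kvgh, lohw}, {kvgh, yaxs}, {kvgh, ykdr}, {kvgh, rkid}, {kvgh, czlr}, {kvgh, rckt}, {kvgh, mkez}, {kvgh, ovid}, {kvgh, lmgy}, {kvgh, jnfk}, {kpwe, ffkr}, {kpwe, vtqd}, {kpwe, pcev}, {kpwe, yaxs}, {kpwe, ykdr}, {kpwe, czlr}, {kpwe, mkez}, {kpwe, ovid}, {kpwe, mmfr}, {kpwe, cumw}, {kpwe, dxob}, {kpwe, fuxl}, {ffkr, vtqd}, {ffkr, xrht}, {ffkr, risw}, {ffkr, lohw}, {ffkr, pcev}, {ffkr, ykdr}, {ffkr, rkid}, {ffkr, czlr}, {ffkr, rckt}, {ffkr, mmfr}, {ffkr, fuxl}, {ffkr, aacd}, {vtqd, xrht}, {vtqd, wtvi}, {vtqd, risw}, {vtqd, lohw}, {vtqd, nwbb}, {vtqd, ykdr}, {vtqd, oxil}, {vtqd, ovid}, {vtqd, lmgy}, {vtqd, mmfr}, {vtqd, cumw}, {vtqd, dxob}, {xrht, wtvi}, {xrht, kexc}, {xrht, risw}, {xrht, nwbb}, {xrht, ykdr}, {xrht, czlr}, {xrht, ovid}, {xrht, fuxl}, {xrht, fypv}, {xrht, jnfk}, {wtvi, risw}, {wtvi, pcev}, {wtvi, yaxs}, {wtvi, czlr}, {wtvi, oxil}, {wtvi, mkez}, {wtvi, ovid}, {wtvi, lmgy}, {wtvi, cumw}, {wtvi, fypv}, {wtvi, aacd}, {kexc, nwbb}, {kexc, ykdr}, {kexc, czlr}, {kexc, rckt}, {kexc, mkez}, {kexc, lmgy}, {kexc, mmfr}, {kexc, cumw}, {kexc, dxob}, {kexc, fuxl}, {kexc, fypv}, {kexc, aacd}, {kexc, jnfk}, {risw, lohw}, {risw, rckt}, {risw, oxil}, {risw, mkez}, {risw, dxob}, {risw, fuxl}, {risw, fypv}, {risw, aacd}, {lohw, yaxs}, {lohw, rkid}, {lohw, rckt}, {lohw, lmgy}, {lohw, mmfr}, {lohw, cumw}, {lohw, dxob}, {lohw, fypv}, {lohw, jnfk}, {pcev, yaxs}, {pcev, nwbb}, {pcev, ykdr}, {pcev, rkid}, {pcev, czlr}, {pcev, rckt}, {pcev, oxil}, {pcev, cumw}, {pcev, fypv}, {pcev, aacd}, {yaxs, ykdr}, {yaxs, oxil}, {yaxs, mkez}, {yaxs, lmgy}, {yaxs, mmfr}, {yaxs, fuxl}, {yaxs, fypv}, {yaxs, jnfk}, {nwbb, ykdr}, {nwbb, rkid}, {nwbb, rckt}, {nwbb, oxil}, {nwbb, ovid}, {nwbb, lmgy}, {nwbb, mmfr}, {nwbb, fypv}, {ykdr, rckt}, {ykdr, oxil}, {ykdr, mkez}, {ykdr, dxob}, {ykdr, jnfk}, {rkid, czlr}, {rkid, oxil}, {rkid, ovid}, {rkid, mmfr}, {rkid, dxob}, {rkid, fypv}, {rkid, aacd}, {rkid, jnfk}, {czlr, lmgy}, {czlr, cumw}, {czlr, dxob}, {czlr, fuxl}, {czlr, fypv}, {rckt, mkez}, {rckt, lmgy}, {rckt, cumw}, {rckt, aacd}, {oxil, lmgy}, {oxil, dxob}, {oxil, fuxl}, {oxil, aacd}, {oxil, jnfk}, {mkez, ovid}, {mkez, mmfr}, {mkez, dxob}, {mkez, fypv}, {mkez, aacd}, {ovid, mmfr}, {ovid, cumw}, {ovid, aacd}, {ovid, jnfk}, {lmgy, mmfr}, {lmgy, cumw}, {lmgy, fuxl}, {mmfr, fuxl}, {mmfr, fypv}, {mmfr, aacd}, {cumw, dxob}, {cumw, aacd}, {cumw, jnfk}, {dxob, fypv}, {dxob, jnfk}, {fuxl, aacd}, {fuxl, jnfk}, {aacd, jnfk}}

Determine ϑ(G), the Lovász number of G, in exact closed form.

sqrt(29)

deg(yaxs) = 14; N(yaxs) = {uvtg, kvgh, kpwe, wtvi, lohw, pcev, ykdr, oxil, mkez, lmgy, mmfr, fuxl, fypv, jnfk}.
N(pcev) = {uvtg, kpwe, ffkr, wtvi, yaxs, nwbb, ykdr, rkid, czlr, rckt, oxil, cumw, fypv, aacd}, |N(pcev)| = 14.
Vertex cumw has 14 neighbors: uvtg, kpwe, vtqd, wtvi, kexc, lohw, pcev, czlr, rckt, ovid, lmgy, dxob, aacd, jnfk.
deg(nwbb) = 14; N(nwbb) = {hbxq, uvtg, vtqd, xrht, kexc, pcev, ykdr, rkid, rckt, oxil, ovid, lmgy, mmfr, fypv}.
29-vertex 14-regular graph: SR(29,14,6,7) — a Paley graph.
Distinct eigenvalues (to 5 d.p.): [14.0, 2.19258, -3.19258].
Lovász (edge-transitive): ϑ = −29·(-sqrt(29)/2 - 1/2)/((14)−(-sqrt(29)/2 - 1/2)) = sqrt(29).
= 5.38516… (decimal).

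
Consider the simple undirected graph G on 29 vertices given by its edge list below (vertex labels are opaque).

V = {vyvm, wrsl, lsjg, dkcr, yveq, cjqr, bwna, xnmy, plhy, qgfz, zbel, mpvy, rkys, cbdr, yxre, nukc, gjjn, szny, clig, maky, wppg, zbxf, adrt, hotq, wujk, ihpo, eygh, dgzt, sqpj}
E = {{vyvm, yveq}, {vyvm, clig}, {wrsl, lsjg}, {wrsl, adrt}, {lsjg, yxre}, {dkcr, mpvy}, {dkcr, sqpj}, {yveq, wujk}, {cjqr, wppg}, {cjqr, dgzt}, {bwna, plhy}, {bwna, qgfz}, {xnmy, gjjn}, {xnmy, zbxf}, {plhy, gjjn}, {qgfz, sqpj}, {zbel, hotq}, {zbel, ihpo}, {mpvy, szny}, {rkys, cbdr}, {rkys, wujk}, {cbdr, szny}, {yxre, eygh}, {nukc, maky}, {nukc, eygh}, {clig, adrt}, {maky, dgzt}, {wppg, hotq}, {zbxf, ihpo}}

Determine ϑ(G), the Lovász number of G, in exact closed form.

N(dkcr) = {mpvy, sqpj}, |N(dkcr)| = 2.
deg(cjqr) = 2; N(cjqr) = {wppg, dgzt}.
deg(ihpo) = 2; N(ihpo) = {zbel, zbxf}.
deg(rkys) = 2; N(rkys) = {cbdr, wujk}.
2-regular, N=29; this is C_{29}, the 29-cycle.
The 15 distinct eigenvalues: [2.0, 1.9532, 1.8152, 1.5922, 1.2948, 0.9368, 0.5351, 0.1083, -0.3236, -0.7403, -1.1224, -1.452, -1.7137, -1.8953, -1.9883].
With N=29: ϑ(G) = 29·(-(-1)*2*cos(pi/29))/(2−(-2*cos(pi/29))) = 29*cos(pi/29)/(cos(pi/29) + 1).
≈ 14.4573753 (to 7 d.p.).
Lovász sandwich 14 ≤ 29*cos(pi/29)/(cos(pi/29) + 1) ≤ 15: both strict.

29*cos(pi/29)/(cos(pi/29) + 1)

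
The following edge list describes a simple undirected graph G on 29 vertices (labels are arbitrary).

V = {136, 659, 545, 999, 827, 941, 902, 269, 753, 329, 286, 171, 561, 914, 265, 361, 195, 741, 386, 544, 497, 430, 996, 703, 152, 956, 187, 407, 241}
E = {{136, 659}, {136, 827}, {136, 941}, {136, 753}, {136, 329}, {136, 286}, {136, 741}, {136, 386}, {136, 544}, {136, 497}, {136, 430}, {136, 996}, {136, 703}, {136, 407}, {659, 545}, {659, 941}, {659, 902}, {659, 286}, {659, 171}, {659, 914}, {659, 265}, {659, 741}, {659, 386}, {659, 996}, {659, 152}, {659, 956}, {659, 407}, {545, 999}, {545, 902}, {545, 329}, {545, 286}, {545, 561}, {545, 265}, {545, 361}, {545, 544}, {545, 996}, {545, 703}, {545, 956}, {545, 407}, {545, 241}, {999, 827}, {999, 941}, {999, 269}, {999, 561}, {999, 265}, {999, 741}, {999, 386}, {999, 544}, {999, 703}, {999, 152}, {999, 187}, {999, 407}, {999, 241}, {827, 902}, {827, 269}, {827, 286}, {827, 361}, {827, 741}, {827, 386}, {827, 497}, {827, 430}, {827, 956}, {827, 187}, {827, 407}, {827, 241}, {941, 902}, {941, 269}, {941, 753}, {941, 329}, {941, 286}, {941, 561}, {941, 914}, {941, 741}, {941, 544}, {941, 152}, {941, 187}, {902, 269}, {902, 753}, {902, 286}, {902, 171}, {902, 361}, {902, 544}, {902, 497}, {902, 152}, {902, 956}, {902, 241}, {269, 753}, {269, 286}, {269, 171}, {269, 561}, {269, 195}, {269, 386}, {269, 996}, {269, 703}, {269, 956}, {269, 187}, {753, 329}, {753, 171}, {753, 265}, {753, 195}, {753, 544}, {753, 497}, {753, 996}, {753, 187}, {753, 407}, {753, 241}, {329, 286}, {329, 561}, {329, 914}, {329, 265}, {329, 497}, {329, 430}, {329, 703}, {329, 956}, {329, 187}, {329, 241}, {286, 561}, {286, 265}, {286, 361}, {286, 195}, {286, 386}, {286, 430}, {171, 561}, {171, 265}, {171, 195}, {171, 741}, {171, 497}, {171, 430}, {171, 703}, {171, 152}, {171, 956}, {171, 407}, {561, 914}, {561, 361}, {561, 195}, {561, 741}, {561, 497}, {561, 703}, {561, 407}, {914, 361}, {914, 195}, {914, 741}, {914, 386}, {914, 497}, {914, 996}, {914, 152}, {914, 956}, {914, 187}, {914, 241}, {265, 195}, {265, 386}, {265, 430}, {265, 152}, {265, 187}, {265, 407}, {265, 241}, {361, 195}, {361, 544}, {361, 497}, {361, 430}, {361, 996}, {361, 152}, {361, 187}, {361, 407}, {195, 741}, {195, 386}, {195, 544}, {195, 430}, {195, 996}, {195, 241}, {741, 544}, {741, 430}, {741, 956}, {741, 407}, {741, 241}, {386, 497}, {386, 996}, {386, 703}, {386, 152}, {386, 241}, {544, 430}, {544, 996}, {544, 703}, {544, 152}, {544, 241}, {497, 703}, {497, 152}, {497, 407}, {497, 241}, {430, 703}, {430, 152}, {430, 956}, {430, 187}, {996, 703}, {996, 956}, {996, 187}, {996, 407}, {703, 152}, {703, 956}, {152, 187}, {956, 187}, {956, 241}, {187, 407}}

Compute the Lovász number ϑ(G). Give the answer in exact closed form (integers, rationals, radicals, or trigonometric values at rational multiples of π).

Vertex 265 has 14 neighbors: 659, 545, 999, 753, 329, 286, 171, 195, 386, 430, 152, 187, 407, 241.
N(999) = {545, 827, 941, 269, 561, 265, 741, 386, 544, 703, 152, 187, 407, 241}, |N(999)| = 14.
N(361) = {545, 827, 902, 286, 561, 914, 195, 544, 497, 430, 996, 152, 187, 407}, |N(361)| = 14.
N(753) = {136, 941, 902, 269, 329, 171, 265, 195, 544, 497, 996, 187, 407, 241}, |N(753)| = 14.
Every vertex has degree 14 (N=29); SR(29,14,6,7) — a Paley graph.
Distinct eigenvalues (to 5 d.p.): [14.0, 2.19258, -3.19258].
ϑ = −N·λ_min/(λ_max−λ_min) = −29·(-sqrt(29)/2 - 1/2)/(14−(-sqrt(29)/2 - 1/2)) = sqrt(29).
= 5.3851648… (decimal).

sqrt(29)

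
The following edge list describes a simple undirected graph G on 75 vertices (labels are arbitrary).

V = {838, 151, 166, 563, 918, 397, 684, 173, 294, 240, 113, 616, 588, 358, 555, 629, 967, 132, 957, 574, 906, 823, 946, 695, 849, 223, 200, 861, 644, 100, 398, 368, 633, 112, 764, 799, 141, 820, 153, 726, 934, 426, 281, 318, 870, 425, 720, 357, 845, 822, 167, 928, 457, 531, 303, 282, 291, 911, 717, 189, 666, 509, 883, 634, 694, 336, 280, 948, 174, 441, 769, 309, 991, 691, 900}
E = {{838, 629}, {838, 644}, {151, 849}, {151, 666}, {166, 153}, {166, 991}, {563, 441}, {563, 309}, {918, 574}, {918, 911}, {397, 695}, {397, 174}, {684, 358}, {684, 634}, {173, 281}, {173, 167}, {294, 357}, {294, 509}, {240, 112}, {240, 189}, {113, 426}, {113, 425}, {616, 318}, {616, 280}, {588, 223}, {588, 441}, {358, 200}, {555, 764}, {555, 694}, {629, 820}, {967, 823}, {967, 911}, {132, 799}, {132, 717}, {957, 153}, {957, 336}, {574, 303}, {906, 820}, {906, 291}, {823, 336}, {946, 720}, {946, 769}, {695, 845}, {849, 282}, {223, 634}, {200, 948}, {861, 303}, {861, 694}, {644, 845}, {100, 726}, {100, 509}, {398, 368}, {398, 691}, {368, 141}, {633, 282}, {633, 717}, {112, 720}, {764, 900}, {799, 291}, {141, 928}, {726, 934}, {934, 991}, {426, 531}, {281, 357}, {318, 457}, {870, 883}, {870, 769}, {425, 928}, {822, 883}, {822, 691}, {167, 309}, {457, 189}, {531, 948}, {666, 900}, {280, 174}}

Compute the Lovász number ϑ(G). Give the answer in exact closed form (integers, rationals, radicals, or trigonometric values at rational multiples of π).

N(764) = {555, 900}, |N(764)| = 2.
deg(928) = 2; N(928) = {141, 425}.
N(240) = {112, 189}, |N(240)| = 2.
Vertex 870 has 2 neighbors: 883, 769.
Regular of degree 2 on 75 vertices: connected 2-regular on 75 ⇒ C_{75}.
The 38 distinct eigenvalues: [2.0, 1.993, 1.972, 1.9372, 1.8888, 1.8271, 1.7526, 1.6658, 1.5674, 1.4579, 1.3383, 1.2092, 1.0717, 0.9266, 0.775, 0.618, 0.4567, 0.2922, 0.1256, -0.0419, -0.2091, -0.3748, -0.5378, -0.6971, -0.8516, -1.0, -1.1414, -1.2748, -1.3993, -1.514, -1.618, -1.7107, -1.7914, -1.8596, -1.9146, -1.9563, -1.9842, -1.9982].
Lovász (edge-transitive): ϑ = −75·(-2*cos(pi/75))/((2)−(-2*cos(pi/75))) = 75*cos(pi/75)/(cos(pi/75) + 1).
Numerically 37.48354585.
Check 37 ≤ 75*cos(pi/75)/(cos(pi/75) + 1) ≤ 38: both strict.

75*cos(pi/75)/(cos(pi/75) + 1)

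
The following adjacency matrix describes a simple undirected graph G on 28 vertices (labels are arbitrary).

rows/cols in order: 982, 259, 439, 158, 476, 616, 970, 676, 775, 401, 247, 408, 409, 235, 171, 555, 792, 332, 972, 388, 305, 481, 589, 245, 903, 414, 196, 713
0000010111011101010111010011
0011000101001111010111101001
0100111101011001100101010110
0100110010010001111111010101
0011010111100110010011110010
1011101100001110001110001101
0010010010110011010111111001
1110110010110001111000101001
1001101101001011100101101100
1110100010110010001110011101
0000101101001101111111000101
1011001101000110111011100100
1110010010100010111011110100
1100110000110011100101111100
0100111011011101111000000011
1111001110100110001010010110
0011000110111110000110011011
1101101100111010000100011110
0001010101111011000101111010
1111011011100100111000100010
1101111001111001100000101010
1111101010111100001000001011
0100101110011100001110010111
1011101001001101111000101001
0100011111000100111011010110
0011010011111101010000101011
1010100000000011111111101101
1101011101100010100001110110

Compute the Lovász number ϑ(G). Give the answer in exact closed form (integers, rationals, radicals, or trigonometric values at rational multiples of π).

N(408) = {982, 439, 158, 970, 676, 401, 235, 171, 792, 332, 972, 305, 481, 589, 414}, |N(408)| = 15.
N(401) = {982, 259, 439, 476, 775, 247, 408, 171, 972, 388, 305, 245, 903, 414, 713}, |N(401)| = 15.
N(481) = {982, 259, 439, 158, 476, 970, 775, 247, 408, 409, 235, 972, 903, 196, 713}, |N(481)| = 15.
deg(414) = 15; N(414) = {439, 158, 616, 775, 401, 247, 408, 409, 235, 555, 332, 589, 903, 196, 713}.
G on 28 vertices is 15-regular; Kneser-type, 2-subsets of [8].
spec(A) ≈ [15.0, 1.0, -5.0] (distinct, 4 d.p.).
With N=28: ϑ(G) = 28·(-1*(-5))/(15−(-5)) = 7.
ϑ(G) ≈ 7.000000.

7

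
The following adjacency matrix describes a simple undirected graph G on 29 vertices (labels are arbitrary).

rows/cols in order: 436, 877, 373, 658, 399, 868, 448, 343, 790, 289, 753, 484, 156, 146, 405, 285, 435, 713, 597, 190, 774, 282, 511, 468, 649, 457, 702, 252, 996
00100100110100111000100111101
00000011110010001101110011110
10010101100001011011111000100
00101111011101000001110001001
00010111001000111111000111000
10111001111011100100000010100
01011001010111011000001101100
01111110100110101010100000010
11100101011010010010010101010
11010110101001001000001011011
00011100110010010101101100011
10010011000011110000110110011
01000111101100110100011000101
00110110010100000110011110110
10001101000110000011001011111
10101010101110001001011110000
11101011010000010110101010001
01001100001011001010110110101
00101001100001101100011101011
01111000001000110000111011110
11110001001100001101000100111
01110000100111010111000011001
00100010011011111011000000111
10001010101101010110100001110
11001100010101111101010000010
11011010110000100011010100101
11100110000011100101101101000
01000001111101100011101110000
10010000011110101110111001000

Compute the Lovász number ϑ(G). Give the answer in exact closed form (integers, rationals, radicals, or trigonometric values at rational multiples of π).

sqrt(29)

N(156) = {877, 868, 448, 343, 790, 753, 484, 405, 285, 713, 282, 511, 702, 996}, |N(156)| = 14.
N(282) = {877, 373, 658, 790, 484, 156, 146, 285, 713, 597, 190, 649, 457, 996}, |N(282)| = 14.
deg(511) = 14; N(511) = {373, 448, 289, 753, 156, 146, 405, 285, 435, 597, 190, 702, 252, 996}.
deg(649) = 14; N(649) = {436, 877, 399, 868, 289, 484, 146, 405, 285, 435, 713, 190, 282, 252}.
29-vertex 14-regular graph: Paley(29): SR with (k,λ,μ)=(14,6,7).
spec(A) ≈ [14.0, 2.19258, -3.19258] (distinct, 5 d.p.).
λ_max=14, λ_min=-sqrt(29)/2 - 1/2; ϑ = −29·λ_min/(λ_max−λ_min) = sqrt(29).
= 5.385164807… (decimal).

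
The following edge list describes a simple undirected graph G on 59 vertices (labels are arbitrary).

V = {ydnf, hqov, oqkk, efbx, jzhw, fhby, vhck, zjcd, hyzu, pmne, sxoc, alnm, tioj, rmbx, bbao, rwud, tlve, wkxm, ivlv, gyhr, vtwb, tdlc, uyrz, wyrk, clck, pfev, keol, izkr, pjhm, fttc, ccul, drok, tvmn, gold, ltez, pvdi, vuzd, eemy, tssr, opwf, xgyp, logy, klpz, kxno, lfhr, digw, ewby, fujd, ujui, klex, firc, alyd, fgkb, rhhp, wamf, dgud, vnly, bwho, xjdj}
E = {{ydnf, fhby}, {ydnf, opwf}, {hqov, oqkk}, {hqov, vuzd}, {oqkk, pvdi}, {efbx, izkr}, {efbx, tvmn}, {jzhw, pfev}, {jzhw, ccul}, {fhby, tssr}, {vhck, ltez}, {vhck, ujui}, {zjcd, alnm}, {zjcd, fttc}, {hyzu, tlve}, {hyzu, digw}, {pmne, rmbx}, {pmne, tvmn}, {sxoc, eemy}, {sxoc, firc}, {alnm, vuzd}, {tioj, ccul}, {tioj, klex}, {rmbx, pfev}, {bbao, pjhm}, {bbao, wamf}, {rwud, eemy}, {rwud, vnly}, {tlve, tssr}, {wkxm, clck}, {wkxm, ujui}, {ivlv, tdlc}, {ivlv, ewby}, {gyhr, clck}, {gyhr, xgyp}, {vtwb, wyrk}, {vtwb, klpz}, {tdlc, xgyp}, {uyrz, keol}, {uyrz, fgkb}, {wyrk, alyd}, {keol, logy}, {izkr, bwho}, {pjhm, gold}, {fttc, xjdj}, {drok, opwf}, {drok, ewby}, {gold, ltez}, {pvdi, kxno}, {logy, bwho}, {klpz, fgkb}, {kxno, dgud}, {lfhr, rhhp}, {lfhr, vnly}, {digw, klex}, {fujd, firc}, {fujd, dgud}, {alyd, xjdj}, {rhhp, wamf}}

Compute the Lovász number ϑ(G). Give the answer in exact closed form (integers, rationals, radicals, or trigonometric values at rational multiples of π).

59*cos(pi/59)/(cos(pi/59) + 1)

Vertex ydnf has 2 neighbors: fhby, opwf.
deg(ivlv) = 2; N(ivlv) = {tdlc, ewby}.
N(efbx) = {izkr, tvmn}, |N(efbx)| = 2.
N(hyzu) = {tlve, digw}, |N(hyzu)| = 2.
Regular of degree 2 on 59 vertices: a single 59-cycle (edge-transitive).
spec(A) ≈ [2.0, 1.989, 1.955, 1.899, 1.821, 1.723, 1.605, 1.47, 1.317, 1.15, 0.969, 0.778, 0.577, 0.371, 0.16, -0.053, -0.265, -0.475, -0.678, -0.875, -1.061, -1.235, -1.395, -1.54, -1.667, -1.775, -1.863, -1.93, -1.975, -1.997] (distinct, 3 d.p.).
Lovász (edge-transitive): ϑ = −59·(-2*cos(pi/59))/((2)−(-2*cos(pi/59))) = 59*cos(pi/59)/(cos(pi/59) + 1).
Numerically 29.47908.
Sandwich: α(G)=29 ≤ ϑ(G)=59*cos(pi/59)/(cos(pi/59) + 1) ≤ χ(Ḡ)=30 (both strict).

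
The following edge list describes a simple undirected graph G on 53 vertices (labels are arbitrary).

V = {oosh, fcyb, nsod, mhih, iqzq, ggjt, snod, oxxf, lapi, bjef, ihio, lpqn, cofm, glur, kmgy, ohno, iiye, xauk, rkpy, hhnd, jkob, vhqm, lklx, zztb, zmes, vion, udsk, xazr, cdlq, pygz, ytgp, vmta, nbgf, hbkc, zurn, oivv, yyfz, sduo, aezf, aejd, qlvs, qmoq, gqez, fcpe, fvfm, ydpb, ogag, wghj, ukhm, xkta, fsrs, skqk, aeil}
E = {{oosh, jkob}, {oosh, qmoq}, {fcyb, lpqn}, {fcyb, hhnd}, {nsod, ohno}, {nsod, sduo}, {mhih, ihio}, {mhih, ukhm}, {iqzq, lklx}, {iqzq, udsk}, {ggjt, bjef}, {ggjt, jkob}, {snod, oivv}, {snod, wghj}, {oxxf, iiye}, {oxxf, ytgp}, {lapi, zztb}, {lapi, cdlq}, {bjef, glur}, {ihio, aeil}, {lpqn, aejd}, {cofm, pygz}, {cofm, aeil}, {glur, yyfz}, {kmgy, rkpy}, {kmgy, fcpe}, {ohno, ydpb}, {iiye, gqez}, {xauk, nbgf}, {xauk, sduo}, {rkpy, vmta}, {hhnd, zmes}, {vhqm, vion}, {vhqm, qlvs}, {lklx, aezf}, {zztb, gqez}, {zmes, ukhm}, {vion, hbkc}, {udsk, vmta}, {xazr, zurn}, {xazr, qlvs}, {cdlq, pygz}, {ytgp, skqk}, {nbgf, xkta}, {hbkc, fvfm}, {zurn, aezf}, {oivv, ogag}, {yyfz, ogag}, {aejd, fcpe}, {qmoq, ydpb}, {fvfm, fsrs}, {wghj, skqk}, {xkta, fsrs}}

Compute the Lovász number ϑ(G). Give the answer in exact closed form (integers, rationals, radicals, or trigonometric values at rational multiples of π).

N(ydpb) = {ohno, qmoq}, |N(ydpb)| = 2.
deg(zurn) = 2; N(zurn) = {xazr, aezf}.
N(jkob) = {oosh, ggjt}, |N(jkob)| = 2.
Vertex lklx has 2 neighbors: iqzq, aezf.
G on 53 vertices is 2-regular; this is C_{53}, the 53-cycle.
Distinct eigenvalues (to 6 d.p.): [2.0, 1.985962, 1.944046, 1.874839, 1.779314, 1.658811, 1.515022, 1.349966, 1.165959, 0.965584, 0.751655, 0.527174, 0.295293, 0.059267, -0.177592, -0.411957, -0.64054, -0.86013, -1.067647, -1.260176, -1.435015, -1.589709, -1.722087, -1.830291, -1.912802, -1.968461, -1.996487].
λ_max=2, λ_min=-2*cos(pi/53); ϑ = −53·λ_min/(λ_max−λ_min) = 53*cos(pi/53)/(cos(pi/53) + 1).
Numerically 26.476708993.
Check 26 ≤ 53*cos(pi/53)/(cos(pi/53) + 1) ≤ 27: both strict.

53*cos(pi/53)/(cos(pi/53) + 1)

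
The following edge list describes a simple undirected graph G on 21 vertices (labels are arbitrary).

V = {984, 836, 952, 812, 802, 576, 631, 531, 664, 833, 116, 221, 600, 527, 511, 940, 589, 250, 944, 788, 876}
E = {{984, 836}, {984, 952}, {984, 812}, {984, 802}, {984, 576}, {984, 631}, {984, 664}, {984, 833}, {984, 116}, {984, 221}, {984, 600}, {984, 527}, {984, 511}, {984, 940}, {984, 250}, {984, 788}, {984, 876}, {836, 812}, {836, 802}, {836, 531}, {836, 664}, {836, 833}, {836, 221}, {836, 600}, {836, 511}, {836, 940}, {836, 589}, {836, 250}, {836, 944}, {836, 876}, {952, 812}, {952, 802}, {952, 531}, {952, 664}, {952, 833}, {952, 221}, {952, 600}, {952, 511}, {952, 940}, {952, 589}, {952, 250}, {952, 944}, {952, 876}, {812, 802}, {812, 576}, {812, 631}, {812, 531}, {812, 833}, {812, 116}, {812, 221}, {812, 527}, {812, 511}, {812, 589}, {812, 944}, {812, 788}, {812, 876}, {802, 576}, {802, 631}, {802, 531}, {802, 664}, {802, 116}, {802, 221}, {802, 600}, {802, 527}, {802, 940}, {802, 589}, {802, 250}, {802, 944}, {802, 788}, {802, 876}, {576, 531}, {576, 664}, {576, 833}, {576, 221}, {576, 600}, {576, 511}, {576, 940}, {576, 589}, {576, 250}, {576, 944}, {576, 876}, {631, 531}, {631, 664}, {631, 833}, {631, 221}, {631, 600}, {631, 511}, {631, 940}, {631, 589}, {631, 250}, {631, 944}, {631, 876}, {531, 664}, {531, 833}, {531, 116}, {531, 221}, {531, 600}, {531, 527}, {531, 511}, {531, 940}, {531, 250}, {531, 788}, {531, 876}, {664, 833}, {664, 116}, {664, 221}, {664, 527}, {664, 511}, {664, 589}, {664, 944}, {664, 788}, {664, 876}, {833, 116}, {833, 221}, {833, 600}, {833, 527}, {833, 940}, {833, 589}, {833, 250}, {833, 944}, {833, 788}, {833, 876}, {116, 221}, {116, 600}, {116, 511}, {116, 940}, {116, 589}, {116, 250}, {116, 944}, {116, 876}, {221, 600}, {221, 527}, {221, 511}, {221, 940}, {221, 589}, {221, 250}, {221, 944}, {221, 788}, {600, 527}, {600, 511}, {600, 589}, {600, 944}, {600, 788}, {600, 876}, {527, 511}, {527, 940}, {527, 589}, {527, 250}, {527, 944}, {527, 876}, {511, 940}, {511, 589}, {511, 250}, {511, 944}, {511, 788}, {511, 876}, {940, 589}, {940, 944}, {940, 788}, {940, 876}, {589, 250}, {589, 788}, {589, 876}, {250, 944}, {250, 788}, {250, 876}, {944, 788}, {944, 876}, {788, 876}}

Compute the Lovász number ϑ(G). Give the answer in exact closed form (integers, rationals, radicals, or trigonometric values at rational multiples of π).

N(940) = {984, 836, 952, 802, 576, 631, 531, 833, 116, 221, 527, 511, 589, 944, 788, 876}, |N(940)| = 16.
deg(788) = 14; N(788) = {984, 812, 802, 531, 664, 833, 221, 600, 511, 940, 589, 250, 944, 876}.
N(221) = {984, 836, 952, 812, 802, 576, 631, 531, 664, 833, 116, 600, 527, 511, 940, 589, 250, 944, 788}, |N(221)| = 19.
Vertex 812 has 16 neighbors: 984, 836, 952, 802, 576, 631, 531, 833, 116, 221, 527, 511, 589, 944, 788, 876.
5 parts of sizes [7, 5, 4, 3, 2]; α(G) = 7 = ϑ (perfect).
ϑ(G) ≈ 7.0000000.
Sandwich: α(G)=7 ≤ ϑ(G)=7 ≤ χ(Ḡ)=7 (collapsed).

7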